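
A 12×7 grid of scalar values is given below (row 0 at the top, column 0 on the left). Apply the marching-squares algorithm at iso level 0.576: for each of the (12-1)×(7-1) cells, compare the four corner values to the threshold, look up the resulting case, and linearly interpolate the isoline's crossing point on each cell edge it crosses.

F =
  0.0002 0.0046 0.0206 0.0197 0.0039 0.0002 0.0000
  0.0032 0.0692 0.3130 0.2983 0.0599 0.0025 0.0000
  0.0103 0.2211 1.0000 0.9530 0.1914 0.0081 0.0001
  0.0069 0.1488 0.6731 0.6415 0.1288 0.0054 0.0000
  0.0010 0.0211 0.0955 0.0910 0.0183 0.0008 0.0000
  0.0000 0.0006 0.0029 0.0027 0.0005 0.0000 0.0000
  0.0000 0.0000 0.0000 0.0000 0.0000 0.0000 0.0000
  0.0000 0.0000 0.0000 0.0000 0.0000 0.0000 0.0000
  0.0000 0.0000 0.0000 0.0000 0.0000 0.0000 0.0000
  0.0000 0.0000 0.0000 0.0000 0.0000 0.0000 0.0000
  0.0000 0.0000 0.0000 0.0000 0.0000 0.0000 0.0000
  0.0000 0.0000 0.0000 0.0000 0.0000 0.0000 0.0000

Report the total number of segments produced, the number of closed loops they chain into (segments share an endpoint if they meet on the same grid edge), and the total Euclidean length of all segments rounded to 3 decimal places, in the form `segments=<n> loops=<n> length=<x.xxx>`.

cell (1,1): code 0100 → (1.383,2.000)–(2.000,1.456)
cell (1,2): code 1100 → (1.424,3.000)–(1.383,2.000)
cell (1,3): code 1000 → (2.000,3.495)–(1.424,3.000)
cell (2,1): code 0110 → (2.000,1.456)–(3.000,1.815)
cell (2,3): code 1001 → (3.000,3.128)–(2.000,3.495)
cell (3,1): code 0010 → (3.000,1.815)–(3.168,2.000)
cell (3,2): code 0011 → (3.168,2.000)–(3.119,3.000)
cell (3,3): code 0001 → (3.119,3.000)–(3.000,3.128)
total: 8 segments, chained into 1 closed loop(s), length Σ = 6.136904

segments=8 loops=1 length=6.137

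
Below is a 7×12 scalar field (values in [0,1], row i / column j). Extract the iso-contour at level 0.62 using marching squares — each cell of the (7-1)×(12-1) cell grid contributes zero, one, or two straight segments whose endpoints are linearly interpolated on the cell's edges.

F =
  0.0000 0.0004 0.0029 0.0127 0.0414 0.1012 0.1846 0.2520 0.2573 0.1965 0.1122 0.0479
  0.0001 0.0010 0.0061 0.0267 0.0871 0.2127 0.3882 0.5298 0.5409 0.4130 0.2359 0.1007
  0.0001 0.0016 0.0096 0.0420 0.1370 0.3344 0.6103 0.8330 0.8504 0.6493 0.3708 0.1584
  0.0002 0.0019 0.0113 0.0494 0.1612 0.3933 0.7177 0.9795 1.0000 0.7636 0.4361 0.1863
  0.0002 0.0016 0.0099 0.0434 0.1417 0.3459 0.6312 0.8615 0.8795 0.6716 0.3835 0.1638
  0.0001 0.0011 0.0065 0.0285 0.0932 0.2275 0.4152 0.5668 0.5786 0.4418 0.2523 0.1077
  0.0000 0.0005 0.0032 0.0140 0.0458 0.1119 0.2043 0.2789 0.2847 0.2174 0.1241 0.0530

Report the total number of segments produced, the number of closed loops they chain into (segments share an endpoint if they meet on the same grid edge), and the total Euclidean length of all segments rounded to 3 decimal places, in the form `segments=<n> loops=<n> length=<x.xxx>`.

segments=14 loops=1 length=11.506

cell (1,6): code 0100 → (1.297,7.000)–(2.000,6.044)
cell (1,7): code 1100 → (1.256,8.000)–(1.297,7.000)
cell (1,8): code 1100 → (1.876,9.000)–(1.256,8.000)
cell (1,9): code 1000 → (2.000,9.105)–(1.876,9.000)
cell (2,5): code 0100 → (2.090,6.000)–(3.000,5.699)
cell (2,6): code 1110 → (2.000,6.044)–(2.090,6.000)
cell (2,9): code 1001 → (3.000,9.438)–(2.000,9.105)
cell (3,5): code 0110 → (3.000,5.699)–(4.000,5.961)
cell (3,9): code 1001 → (4.000,9.179)–(3.000,9.438)
cell (4,5): code 0010 → (4.000,5.961)–(4.052,6.000)
cell (4,6): code 0011 → (4.052,6.000)–(4.819,7.000)
cell (4,7): code 0011 → (4.819,7.000)–(4.862,8.000)
cell (4,8): code 0011 → (4.862,8.000)–(4.225,9.000)
cell (4,9): code 0001 → (4.225,9.000)–(4.000,9.179)
total: 14 segments, chained into 1 closed loop(s), length Σ = 11.506402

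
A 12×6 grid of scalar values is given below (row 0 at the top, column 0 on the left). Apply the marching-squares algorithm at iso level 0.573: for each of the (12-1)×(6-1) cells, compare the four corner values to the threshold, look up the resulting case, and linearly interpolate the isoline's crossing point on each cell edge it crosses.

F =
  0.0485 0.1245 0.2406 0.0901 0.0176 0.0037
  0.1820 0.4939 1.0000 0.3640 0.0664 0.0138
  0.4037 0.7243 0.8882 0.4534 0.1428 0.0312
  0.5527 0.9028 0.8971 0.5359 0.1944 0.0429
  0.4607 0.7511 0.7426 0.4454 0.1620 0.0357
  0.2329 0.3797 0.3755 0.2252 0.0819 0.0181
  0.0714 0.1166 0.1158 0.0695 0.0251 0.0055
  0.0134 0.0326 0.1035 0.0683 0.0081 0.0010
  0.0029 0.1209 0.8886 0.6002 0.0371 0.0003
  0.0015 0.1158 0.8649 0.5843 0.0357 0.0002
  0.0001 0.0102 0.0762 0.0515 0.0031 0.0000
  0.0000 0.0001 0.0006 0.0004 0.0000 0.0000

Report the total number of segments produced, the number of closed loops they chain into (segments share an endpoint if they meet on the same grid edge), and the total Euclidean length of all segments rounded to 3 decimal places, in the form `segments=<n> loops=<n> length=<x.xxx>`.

cell (0,1): code 0100 → (0.438,2.000)–(1.000,1.156)
cell (0,2): code 1000 → (1.000,2.671)–(0.438,2.000)
cell (1,0): code 0100 → (1.343,1.000)–(2.000,0.528)
cell (1,1): code 1110 → (1.000,1.156)–(1.343,1.000)
cell (1,2): code 1001 → (2.000,2.725)–(1.000,2.671)
cell (2,0): code 0110 → (2.000,0.528)–(3.000,0.058)
cell (2,2): code 1001 → (3.000,2.897)–(2.000,2.725)
cell (3,0): code 0110 → (3.000,0.058)–(4.000,0.387)
cell (3,2): code 1001 → (4.000,2.571)–(3.000,2.897)
cell (4,0): code 0010 → (4.000,0.387)–(4.480,1.000)
cell (4,1): code 0011 → (4.480,1.000)–(4.462,2.000)
cell (4,2): code 0001 → (4.462,2.000)–(4.000,2.571)
cell (7,1): code 0100 → (7.598,2.000)–(8.000,1.589)
cell (7,2): code 1100 → (7.949,3.000)–(7.598,2.000)
cell (7,3): code 1000 → (8.000,3.048)–(7.949,3.000)
cell (8,1): code 0110 → (8.000,1.589)–(9.000,1.610)
cell (8,3): code 1001 → (9.000,3.021)–(8.000,3.048)
cell (9,1): code 0010 → (9.000,1.610)–(9.370,2.000)
cell (9,2): code 0011 → (9.370,2.000)–(9.021,3.000)
cell (9,3): code 0001 → (9.021,3.000)–(9.000,3.021)
total: 20 segments, chained into 2 closed loop(s), length Σ = 16.146020

segments=20 loops=2 length=16.146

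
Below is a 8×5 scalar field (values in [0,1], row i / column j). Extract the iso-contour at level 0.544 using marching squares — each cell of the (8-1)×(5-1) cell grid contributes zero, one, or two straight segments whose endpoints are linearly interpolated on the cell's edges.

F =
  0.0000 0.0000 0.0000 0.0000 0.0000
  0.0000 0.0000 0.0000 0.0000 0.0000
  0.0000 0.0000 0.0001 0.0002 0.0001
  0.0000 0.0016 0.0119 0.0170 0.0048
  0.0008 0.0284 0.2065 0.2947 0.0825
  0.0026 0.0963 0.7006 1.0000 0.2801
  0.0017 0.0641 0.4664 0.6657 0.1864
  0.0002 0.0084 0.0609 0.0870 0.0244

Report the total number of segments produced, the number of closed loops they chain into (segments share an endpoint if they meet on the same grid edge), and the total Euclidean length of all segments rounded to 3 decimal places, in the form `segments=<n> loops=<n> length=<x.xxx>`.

segments=8 loops=1 length=5.641

cell (4,1): code 0100 → (4.683,2.000)–(5.000,1.741)
cell (4,2): code 1100 → (4.353,3.000)–(4.683,2.000)
cell (4,3): code 1000 → (5.000,3.633)–(4.353,3.000)
cell (5,1): code 0010 → (5.000,1.741)–(5.669,2.000)
cell (5,2): code 0111 → (5.669,2.000)–(6.000,2.389)
cell (5,3): code 1001 → (6.000,3.254)–(5.000,3.633)
cell (6,2): code 0010 → (6.000,2.389)–(6.210,3.000)
cell (6,3): code 0001 → (6.210,3.000)–(6.000,3.254)
total: 8 segments, chained into 1 closed loop(s), length Σ = 5.640927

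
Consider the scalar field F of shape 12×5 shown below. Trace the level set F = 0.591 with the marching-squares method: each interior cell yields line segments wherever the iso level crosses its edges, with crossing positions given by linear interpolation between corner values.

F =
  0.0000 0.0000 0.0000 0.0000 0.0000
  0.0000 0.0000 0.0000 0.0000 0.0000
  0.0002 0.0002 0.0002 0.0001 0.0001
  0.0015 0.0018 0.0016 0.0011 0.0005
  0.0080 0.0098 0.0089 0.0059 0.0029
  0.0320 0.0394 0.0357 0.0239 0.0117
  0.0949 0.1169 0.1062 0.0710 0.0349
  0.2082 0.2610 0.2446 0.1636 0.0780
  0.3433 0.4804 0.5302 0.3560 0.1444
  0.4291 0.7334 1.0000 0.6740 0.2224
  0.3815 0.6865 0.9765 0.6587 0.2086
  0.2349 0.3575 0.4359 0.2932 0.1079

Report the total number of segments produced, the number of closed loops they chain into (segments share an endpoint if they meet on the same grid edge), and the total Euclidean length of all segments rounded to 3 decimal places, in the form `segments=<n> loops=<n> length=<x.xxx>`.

cell (8,0): code 0100 → (8.437,1.000)–(9.000,0.532)
cell (8,1): code 1100 → (8.129,2.000)–(8.437,1.000)
cell (8,2): code 1100 → (8.739,3.000)–(8.129,2.000)
cell (8,3): code 1000 → (9.000,3.184)–(8.739,3.000)
cell (9,0): code 0110 → (9.000,0.532)–(10.000,0.687)
cell (9,3): code 1001 → (10.000,3.150)–(9.000,3.184)
cell (10,0): code 0010 → (10.000,0.687)–(10.290,1.000)
cell (10,1): code 0011 → (10.290,1.000)–(10.713,2.000)
cell (10,2): code 0011 → (10.713,2.000)–(10.185,3.000)
cell (10,3): code 0001 → (10.185,3.000)–(10.000,3.150)
total: 10 segments, chained into 1 closed loop(s), length Σ = 8.163154

segments=10 loops=1 length=8.163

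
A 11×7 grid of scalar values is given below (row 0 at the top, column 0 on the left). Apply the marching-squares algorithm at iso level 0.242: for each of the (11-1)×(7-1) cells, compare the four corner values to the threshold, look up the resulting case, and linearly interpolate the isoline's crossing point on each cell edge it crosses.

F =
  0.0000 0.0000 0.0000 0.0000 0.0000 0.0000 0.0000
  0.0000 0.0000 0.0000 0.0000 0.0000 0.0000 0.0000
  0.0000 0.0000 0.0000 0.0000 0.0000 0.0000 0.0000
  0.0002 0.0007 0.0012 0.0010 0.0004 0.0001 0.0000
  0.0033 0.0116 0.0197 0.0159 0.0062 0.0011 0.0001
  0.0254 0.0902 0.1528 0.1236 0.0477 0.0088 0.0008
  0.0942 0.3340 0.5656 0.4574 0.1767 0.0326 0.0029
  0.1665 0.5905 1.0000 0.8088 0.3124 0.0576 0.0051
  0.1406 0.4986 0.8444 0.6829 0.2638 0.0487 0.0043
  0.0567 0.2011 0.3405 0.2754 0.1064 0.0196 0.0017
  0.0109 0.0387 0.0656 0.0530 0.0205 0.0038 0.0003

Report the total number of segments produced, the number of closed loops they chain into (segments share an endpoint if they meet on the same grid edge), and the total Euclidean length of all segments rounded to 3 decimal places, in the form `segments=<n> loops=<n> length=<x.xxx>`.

cell (5,0): code 0100 → (5.623,1.000)–(6.000,0.616)
cell (5,1): code 1100 → (5.216,2.000)–(5.623,1.000)
cell (5,2): code 1100 → (5.355,3.000)–(5.216,2.000)
cell (5,3): code 1000 → (6.000,3.767)–(5.355,3.000)
cell (6,0): code 0110 → (6.000,0.616)–(7.000,0.178)
cell (6,3): code 1101 → (6.481,4.000)–(6.000,3.767)
cell (6,4): code 1000 → (7.000,4.276)–(6.481,4.000)
cell (7,0): code 0110 → (7.000,0.178)–(8.000,0.283)
cell (7,4): code 1001 → (8.000,4.101)–(7.000,4.276)
cell (8,0): code 0010 → (8.000,0.283)–(8.863,1.000)
cell (8,1): code 0111 → (8.863,1.000)–(9.000,1.293)
cell (8,3): code 1011 → (9.000,3.198)–(8.139,4.000)
cell (8,4): code 0001 → (8.139,4.000)–(8.000,4.101)
cell (9,1): code 0010 → (9.000,1.293)–(9.358,2.000)
cell (9,2): code 0011 → (9.358,2.000)–(9.150,3.000)
cell (9,3): code 0001 → (9.150,3.000)–(9.000,3.198)
total: 16 segments, chained into 1 closed loop(s), length Σ = 12.720890

segments=16 loops=1 length=12.721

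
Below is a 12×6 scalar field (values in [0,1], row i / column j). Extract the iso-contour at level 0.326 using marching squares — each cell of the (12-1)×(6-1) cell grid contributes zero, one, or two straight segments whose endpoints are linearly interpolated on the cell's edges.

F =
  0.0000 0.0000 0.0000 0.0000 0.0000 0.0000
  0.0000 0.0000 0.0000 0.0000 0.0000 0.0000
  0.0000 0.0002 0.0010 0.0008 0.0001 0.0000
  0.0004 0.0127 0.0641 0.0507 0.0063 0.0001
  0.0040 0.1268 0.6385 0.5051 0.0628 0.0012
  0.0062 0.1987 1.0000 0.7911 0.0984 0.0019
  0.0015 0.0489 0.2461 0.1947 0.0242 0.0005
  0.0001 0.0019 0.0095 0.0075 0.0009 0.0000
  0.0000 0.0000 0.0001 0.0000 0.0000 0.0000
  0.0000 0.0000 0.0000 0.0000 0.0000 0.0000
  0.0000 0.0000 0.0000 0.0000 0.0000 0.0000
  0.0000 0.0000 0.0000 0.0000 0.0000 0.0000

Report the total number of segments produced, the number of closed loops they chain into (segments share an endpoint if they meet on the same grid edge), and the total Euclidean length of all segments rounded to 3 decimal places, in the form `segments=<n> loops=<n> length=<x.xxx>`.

cell (3,1): code 0100 → (3.456,2.000)–(4.000,1.389)
cell (3,2): code 1100 → (3.606,3.000)–(3.456,2.000)
cell (3,3): code 1000 → (4.000,3.405)–(3.606,3.000)
cell (4,1): code 0110 → (4.000,1.389)–(5.000,1.159)
cell (4,3): code 1001 → (5.000,3.671)–(4.000,3.405)
cell (5,1): code 0010 → (5.000,1.159)–(5.894,2.000)
cell (5,2): code 0011 → (5.894,2.000)–(5.780,3.000)
cell (5,3): code 0001 → (5.780,3.000)–(5.000,3.671)
total: 8 segments, chained into 1 closed loop(s), length Σ = 7.718327

segments=8 loops=1 length=7.718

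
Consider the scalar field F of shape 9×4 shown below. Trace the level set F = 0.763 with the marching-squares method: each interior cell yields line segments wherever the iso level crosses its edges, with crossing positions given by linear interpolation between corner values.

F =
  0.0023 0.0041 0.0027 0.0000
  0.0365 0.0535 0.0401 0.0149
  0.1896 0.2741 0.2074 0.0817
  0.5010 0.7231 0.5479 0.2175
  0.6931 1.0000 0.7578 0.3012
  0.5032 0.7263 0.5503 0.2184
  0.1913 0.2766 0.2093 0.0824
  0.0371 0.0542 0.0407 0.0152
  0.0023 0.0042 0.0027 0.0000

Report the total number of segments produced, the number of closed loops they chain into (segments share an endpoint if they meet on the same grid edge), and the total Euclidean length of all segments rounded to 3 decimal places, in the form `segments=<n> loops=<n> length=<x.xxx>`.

cell (3,0): code 0100 → (3.144,1.000)–(4.000,0.228)
cell (3,1): code 1000 → (4.000,1.979)–(3.144,1.000)
cell (4,0): code 0010 → (4.000,0.228)–(4.866,1.000)
cell (4,1): code 0001 → (4.866,1.000)–(4.000,1.979)
total: 4 segments, chained into 1 closed loop(s), length Σ = 4.919712

segments=4 loops=1 length=4.920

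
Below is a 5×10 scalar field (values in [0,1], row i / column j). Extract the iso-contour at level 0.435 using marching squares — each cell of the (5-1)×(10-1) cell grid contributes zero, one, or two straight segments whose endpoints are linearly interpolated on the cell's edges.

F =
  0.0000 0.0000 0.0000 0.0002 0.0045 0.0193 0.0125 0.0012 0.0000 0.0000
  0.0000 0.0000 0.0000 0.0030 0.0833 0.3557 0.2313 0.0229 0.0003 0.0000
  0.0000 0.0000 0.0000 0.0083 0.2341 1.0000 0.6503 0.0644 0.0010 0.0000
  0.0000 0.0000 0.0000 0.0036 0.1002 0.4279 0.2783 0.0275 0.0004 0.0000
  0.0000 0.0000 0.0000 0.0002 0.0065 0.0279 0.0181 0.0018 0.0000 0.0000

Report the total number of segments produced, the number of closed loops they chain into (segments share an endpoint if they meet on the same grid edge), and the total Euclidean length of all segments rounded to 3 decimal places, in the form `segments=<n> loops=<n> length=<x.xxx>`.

cell (1,4): code 0100 → (1.123,5.000)–(2.000,4.262)
cell (1,5): code 1100 → (1.486,6.000)–(1.123,5.000)
cell (1,6): code 1000 → (2.000,6.367)–(1.486,6.000)
cell (2,4): code 0010 → (2.000,4.262)–(2.988,5.000)
cell (2,5): code 0011 → (2.988,5.000)–(2.579,6.000)
cell (2,6): code 0001 → (2.579,6.000)–(2.000,6.367)
total: 6 segments, chained into 1 closed loop(s), length Σ = 5.840131

segments=6 loops=1 length=5.840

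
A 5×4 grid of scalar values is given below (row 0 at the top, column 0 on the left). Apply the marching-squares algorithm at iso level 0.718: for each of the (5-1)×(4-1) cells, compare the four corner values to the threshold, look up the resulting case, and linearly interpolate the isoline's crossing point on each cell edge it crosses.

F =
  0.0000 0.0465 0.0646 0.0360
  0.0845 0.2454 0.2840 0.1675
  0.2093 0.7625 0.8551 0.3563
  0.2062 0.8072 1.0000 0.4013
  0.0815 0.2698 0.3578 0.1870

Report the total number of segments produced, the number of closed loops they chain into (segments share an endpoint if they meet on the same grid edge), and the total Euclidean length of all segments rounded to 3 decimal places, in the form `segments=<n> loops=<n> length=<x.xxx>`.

segments=8 loops=1 length=5.419

cell (1,0): code 0100 → (1.914,1.000)–(2.000,0.920)
cell (1,1): code 1100 → (1.760,2.000)–(1.914,1.000)
cell (1,2): code 1000 → (2.000,2.275)–(1.760,2.000)
cell (2,0): code 0110 → (2.000,0.920)–(3.000,0.852)
cell (2,2): code 1001 → (3.000,2.471)–(2.000,2.275)
cell (3,0): code 0010 → (3.000,0.852)–(3.166,1.000)
cell (3,1): code 0011 → (3.166,1.000)–(3.439,2.000)
cell (3,2): code 0001 → (3.439,2.000)–(3.000,2.471)
total: 8 segments, chained into 1 closed loop(s), length Σ = 5.419142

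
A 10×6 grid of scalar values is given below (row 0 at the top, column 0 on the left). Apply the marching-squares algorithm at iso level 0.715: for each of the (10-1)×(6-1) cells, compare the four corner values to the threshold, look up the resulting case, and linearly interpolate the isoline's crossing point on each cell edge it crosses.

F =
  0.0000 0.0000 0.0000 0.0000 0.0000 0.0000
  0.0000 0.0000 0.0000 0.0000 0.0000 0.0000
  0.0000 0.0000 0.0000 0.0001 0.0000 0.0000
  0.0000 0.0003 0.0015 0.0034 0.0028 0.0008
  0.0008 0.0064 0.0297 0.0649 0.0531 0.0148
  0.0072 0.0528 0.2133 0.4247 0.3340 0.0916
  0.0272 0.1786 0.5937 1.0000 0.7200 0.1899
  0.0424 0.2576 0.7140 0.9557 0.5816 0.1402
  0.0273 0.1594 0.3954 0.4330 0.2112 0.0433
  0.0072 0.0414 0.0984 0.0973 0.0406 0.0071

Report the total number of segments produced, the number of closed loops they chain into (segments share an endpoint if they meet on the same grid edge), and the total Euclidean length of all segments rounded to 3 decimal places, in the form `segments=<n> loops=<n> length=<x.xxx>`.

segments=8 loops=1 length=5.981

cell (5,2): code 0100 → (5.505,3.000)–(6.000,2.299)
cell (5,3): code 1100 → (5.987,4.000)–(5.505,3.000)
cell (5,4): code 1000 → (6.000,4.009)–(5.987,4.000)
cell (6,2): code 0110 → (6.000,2.299)–(7.000,2.004)
cell (6,3): code 1011 → (7.000,3.643)–(6.036,4.000)
cell (6,4): code 0001 → (6.036,4.000)–(6.000,4.009)
cell (7,2): code 0010 → (7.000,2.004)–(7.460,3.000)
cell (7,3): code 0001 → (7.460,3.000)–(7.000,3.643)
total: 8 segments, chained into 1 closed loop(s), length Σ = 5.980959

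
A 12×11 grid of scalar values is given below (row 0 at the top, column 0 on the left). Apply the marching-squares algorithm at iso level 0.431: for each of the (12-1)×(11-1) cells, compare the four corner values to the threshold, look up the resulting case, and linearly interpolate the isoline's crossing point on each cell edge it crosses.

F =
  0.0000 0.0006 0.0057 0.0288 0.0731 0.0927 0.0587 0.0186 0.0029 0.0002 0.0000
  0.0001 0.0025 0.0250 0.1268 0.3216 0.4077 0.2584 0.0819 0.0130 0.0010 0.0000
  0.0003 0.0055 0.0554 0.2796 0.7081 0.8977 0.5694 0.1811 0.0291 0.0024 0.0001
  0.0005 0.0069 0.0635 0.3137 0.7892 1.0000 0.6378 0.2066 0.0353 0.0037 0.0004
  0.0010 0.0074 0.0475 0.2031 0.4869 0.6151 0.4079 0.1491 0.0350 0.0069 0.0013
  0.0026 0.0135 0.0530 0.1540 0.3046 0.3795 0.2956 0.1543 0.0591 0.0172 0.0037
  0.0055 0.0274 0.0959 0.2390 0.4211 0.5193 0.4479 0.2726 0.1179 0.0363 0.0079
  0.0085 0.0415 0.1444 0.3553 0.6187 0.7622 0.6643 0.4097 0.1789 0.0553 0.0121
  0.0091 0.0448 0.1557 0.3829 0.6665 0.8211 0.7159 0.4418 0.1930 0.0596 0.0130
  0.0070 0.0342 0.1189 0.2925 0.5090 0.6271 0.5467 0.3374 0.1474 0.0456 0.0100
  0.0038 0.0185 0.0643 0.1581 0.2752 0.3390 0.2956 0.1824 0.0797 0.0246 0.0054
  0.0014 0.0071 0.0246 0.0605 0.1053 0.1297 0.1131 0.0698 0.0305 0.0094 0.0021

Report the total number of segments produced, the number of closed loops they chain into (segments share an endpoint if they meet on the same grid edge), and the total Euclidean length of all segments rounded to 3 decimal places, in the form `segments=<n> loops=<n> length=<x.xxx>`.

cell (1,3): code 0100 → (1.283,4.000)–(2.000,3.353)
cell (1,4): code 1100 → (1.048,5.000)–(1.283,4.000)
cell (1,5): code 1100 → (1.555,6.000)–(1.048,5.000)
cell (1,6): code 1000 → (2.000,6.356)–(1.555,6.000)
cell (2,3): code 0110 → (2.000,3.353)–(3.000,3.247)
cell (2,6): code 1001 → (3.000,6.480)–(2.000,6.356)
cell (3,3): code 0110 → (3.000,3.247)–(4.000,3.803)
cell (3,5): code 1011 → (4.000,5.889)–(3.900,6.000)
cell (3,6): code 0001 → (3.900,6.000)–(3.000,6.480)
cell (4,3): code 0010 → (4.000,3.803)–(4.307,4.000)
cell (4,4): code 0011 → (4.307,4.000)–(4.781,5.000)
cell (4,5): code 0001 → (4.781,5.000)–(4.000,5.889)
cell (5,4): code 0100 → (5.368,5.000)–(6.000,4.101)
cell (5,5): code 1100 → (5.889,6.000)–(5.368,5.000)
cell (5,6): code 1000 → (6.000,6.096)–(5.889,6.000)
cell (6,3): code 0100 → (6.050,4.000)–(7.000,3.287)
cell (6,4): code 1110 → (6.000,4.101)–(6.050,4.000)
cell (6,6): code 1001 → (7.000,6.916)–(6.000,6.096)
cell (7,3): code 0110 → (7.000,3.287)–(8.000,3.170)
cell (7,6): code 1101 → (7.664,7.000)–(7.000,6.916)
cell (7,7): code 1000 → (8.000,7.043)–(7.664,7.000)
cell (8,3): code 0110 → (8.000,3.170)–(9.000,3.640)
cell (8,6): code 1011 → (9.000,6.553)–(8.103,7.000)
cell (8,7): code 0001 → (8.103,7.000)–(8.000,7.043)
cell (9,3): code 0010 → (9.000,3.640)–(9.334,4.000)
cell (9,4): code 0011 → (9.334,4.000)–(9.681,5.000)
cell (9,5): code 0011 → (9.681,5.000)–(9.461,6.000)
cell (9,6): code 0001 → (9.461,6.000)–(9.000,6.553)
total: 28 segments, chained into 2 closed loop(s), length Σ = 23.159703

segments=28 loops=2 length=23.160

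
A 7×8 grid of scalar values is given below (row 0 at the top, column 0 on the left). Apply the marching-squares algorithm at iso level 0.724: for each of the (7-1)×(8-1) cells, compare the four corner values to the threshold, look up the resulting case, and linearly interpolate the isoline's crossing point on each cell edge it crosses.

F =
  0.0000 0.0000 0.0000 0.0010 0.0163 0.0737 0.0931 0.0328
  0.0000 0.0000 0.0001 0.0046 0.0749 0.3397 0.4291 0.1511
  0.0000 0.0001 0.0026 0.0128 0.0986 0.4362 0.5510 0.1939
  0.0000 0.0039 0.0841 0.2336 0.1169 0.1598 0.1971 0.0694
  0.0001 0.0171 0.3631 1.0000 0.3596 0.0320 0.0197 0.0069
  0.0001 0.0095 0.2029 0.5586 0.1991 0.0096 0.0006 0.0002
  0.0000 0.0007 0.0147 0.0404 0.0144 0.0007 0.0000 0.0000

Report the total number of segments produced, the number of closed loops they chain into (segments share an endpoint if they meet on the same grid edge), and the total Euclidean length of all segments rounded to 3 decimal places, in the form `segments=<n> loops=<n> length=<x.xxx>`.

segments=4 loops=1 length=2.645

cell (3,2): code 0100 → (3.640,3.000)–(4.000,2.567)
cell (3,3): code 1000 → (4.000,3.431)–(3.640,3.000)
cell (4,2): code 0010 → (4.000,2.567)–(4.625,3.000)
cell (4,3): code 0001 → (4.625,3.000)–(4.000,3.431)
total: 4 segments, chained into 1 closed loop(s), length Σ = 2.645283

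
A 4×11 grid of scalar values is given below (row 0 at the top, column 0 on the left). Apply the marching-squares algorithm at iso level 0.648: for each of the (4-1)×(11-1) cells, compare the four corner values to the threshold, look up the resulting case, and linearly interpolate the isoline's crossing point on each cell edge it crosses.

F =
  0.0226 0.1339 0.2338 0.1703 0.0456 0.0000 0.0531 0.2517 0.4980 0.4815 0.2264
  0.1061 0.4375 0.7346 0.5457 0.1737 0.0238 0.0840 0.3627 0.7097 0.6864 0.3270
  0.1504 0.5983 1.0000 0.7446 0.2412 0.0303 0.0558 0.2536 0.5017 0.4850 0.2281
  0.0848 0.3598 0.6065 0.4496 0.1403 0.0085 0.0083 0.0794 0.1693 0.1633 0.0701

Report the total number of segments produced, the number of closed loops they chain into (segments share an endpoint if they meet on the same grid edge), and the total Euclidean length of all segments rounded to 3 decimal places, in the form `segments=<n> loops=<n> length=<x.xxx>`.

segments=14 loops=2 length=9.170

cell (0,1): code 0100 → (0.827,2.000)–(1.000,1.709)
cell (0,2): code 1000 → (1.000,2.458)–(0.827,2.000)
cell (0,7): code 0100 → (0.709,8.000)–(1.000,7.822)
cell (0,8): code 1100 → (0.813,9.000)–(0.709,8.000)
cell (0,9): code 1000 → (1.000,9.107)–(0.813,9.000)
cell (1,1): code 0110 → (1.000,1.709)–(2.000,1.124)
cell (1,2): code 1101 → (1.514,3.000)–(1.000,2.458)
cell (1,3): code 1000 → (2.000,3.192)–(1.514,3.000)
cell (1,7): code 0010 → (1.000,7.822)–(1.297,8.000)
cell (1,8): code 0011 → (1.297,8.000)–(1.191,9.000)
cell (1,9): code 0001 → (1.191,9.000)–(1.000,9.107)
cell (2,1): code 0010 → (2.000,1.124)–(2.895,2.000)
cell (2,2): code 0011 → (2.895,2.000)–(2.327,3.000)
cell (2,3): code 0001 → (2.327,3.000)–(2.000,3.192)
total: 14 segments, chained into 2 closed loop(s), length Σ = 9.170307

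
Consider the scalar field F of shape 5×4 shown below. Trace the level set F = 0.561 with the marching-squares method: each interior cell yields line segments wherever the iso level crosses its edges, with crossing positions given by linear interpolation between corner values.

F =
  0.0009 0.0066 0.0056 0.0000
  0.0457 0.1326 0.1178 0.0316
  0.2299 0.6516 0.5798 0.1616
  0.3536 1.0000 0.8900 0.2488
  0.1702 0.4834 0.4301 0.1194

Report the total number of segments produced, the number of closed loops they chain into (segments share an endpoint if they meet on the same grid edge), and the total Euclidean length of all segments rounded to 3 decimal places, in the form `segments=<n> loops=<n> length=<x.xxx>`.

segments=8 loops=1 length=6.530

cell (1,0): code 0100 → (1.825,1.000)–(2.000,0.785)
cell (1,1): code 1100 → (1.959,2.000)–(1.825,1.000)
cell (1,2): code 1000 → (2.000,2.045)–(1.959,2.000)
cell (2,0): code 0110 → (2.000,0.785)–(3.000,0.321)
cell (2,2): code 1001 → (3.000,2.513)–(2.000,2.045)
cell (3,0): code 0010 → (3.000,0.321)–(3.850,1.000)
cell (3,1): code 0011 → (3.850,1.000)–(3.715,2.000)
cell (3,2): code 0001 → (3.715,2.000)–(3.000,2.513)
total: 8 segments, chained into 1 closed loop(s), length Σ = 6.530253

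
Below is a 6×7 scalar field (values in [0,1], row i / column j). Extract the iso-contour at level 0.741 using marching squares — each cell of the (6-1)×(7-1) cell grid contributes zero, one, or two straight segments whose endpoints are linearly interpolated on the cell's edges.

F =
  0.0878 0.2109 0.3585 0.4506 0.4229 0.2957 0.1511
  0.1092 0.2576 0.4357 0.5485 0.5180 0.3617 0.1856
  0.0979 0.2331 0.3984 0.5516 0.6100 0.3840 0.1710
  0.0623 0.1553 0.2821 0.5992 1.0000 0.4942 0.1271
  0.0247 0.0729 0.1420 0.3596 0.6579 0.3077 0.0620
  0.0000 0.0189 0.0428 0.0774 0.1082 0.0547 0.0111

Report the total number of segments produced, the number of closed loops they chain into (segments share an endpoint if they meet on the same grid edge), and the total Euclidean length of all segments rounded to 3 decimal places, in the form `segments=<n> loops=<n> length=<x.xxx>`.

segments=4 loops=1 length=3.675

cell (2,3): code 0100 → (2.336,4.000)–(3.000,3.354)
cell (2,4): code 1000 → (3.000,4.512)–(2.336,4.000)
cell (3,3): code 0010 → (3.000,3.354)–(3.757,4.000)
cell (3,4): code 0001 → (3.757,4.000)–(3.000,4.512)
total: 4 segments, chained into 1 closed loop(s), length Σ = 3.674577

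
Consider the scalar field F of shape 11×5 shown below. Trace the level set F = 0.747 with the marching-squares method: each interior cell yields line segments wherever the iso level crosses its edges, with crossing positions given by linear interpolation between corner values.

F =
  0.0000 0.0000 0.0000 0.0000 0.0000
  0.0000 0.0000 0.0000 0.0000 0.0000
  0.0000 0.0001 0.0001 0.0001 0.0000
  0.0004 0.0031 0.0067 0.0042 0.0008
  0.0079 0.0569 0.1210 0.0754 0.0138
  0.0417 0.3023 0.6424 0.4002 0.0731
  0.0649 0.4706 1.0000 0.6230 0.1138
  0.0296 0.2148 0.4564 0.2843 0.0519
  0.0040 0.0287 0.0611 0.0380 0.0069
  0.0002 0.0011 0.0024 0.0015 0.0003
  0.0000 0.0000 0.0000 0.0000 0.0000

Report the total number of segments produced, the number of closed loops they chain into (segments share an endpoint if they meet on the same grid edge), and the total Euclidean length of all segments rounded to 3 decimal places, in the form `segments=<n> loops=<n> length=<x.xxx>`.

cell (5,1): code 0100 → (5.293,2.000)–(6.000,1.522)
cell (5,2): code 1000 → (6.000,2.671)–(5.293,2.000)
cell (6,1): code 0010 → (6.000,1.522)–(6.465,2.000)
cell (6,2): code 0001 → (6.465,2.000)–(6.000,2.671)
total: 4 segments, chained into 1 closed loop(s), length Σ = 3.312688

segments=4 loops=1 length=3.313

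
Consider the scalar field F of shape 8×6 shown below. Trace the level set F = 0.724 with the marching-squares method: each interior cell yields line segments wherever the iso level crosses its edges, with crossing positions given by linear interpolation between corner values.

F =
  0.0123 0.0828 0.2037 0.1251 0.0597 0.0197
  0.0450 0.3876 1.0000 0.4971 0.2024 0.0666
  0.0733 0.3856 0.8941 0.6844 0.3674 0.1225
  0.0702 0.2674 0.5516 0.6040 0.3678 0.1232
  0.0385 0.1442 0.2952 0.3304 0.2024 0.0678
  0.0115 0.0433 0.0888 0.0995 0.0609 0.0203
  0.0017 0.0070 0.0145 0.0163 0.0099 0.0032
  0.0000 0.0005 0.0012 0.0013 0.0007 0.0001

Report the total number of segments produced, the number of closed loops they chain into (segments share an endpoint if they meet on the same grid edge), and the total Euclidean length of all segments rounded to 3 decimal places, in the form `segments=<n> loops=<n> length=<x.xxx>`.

segments=6 loops=1 length=4.808

cell (0,1): code 0100 → (0.653,2.000)–(1.000,1.549)
cell (0,2): code 1000 → (1.000,2.549)–(0.653,2.000)
cell (1,1): code 0110 → (1.000,1.549)–(2.000,1.665)
cell (1,2): code 1001 → (2.000,2.811)–(1.000,2.549)
cell (2,1): code 0010 → (2.000,1.665)–(2.497,2.000)
cell (2,2): code 0001 → (2.497,2.000)–(2.000,2.811)
total: 6 segments, chained into 1 closed loop(s), length Σ = 4.808133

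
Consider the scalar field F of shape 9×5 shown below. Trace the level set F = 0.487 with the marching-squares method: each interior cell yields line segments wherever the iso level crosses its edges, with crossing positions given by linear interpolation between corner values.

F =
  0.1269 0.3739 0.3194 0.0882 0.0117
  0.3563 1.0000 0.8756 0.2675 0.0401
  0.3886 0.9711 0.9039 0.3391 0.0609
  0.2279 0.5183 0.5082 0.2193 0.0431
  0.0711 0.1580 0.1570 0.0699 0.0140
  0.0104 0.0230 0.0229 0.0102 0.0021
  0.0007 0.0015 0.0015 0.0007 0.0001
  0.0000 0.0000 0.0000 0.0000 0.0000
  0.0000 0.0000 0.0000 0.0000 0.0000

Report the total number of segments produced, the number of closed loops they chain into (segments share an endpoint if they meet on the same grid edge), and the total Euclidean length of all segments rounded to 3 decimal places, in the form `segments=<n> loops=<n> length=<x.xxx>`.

segments=10 loops=1 length=8.771

cell (0,0): code 0100 → (0.181,1.000)–(1.000,0.203)
cell (0,1): code 1100 → (0.301,2.000)–(0.181,1.000)
cell (0,2): code 1000 → (1.000,2.639)–(0.301,2.000)
cell (1,0): code 0110 → (1.000,0.203)–(2.000,0.169)
cell (1,2): code 1001 → (2.000,2.738)–(1.000,2.639)
cell (2,0): code 0110 → (2.000,0.169)–(3.000,0.892)
cell (2,2): code 1001 → (3.000,2.073)–(2.000,2.738)
cell (3,0): code 0010 → (3.000,0.892)–(3.087,1.000)
cell (3,1): code 0011 → (3.087,1.000)–(3.060,2.000)
cell (3,2): code 0001 → (3.060,2.000)–(3.000,2.073)
total: 10 segments, chained into 1 closed loop(s), length Σ = 8.771350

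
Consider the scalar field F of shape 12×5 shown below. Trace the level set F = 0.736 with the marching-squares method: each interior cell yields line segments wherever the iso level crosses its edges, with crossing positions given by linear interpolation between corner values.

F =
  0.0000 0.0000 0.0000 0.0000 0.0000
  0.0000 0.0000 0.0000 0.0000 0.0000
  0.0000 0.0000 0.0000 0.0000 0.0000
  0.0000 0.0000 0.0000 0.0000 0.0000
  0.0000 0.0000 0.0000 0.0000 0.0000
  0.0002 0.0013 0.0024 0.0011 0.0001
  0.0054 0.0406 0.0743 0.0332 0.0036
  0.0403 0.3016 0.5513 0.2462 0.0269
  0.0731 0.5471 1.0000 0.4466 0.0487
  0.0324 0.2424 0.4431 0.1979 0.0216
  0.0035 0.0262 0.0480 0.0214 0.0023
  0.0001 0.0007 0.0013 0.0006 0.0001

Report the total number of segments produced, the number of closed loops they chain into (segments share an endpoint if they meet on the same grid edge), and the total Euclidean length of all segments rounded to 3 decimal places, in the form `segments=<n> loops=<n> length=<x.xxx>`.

cell (7,1): code 0100 → (7.412,2.000)–(8.000,1.417)
cell (7,2): code 1000 → (8.000,2.477)–(7.412,2.000)
cell (8,1): code 0010 → (8.000,1.417)–(8.474,2.000)
cell (8,2): code 0001 → (8.474,2.000)–(8.000,2.477)
total: 4 segments, chained into 1 closed loop(s), length Σ = 3.009565

segments=4 loops=1 length=3.010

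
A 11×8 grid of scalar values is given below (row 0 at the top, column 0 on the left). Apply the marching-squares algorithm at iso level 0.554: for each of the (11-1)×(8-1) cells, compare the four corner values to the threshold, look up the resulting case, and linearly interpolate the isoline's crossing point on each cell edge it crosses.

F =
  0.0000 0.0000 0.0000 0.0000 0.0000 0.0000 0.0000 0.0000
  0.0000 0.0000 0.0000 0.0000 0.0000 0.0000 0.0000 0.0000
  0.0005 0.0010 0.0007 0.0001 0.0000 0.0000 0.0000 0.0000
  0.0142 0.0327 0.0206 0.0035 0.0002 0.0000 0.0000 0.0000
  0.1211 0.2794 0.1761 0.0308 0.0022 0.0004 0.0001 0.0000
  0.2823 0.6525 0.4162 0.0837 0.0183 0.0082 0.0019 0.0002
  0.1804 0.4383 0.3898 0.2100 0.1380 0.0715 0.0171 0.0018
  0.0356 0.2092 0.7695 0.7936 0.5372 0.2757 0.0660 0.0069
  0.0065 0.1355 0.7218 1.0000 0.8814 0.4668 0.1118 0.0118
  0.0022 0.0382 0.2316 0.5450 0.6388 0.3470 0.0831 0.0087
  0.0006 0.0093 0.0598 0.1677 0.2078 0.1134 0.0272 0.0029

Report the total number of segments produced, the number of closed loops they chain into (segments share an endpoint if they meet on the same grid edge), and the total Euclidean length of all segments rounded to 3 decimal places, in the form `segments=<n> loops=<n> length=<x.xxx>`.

cell (4,0): code 0100 → (4.736,1.000)–(5.000,0.734)
cell (4,1): code 1000 → (5.000,1.417)–(4.736,1.000)
cell (5,0): code 0010 → (5.000,0.734)–(5.460,1.000)
cell (5,1): code 0001 → (5.460,1.000)–(5.000,1.417)
cell (6,1): code 0100 → (6.432,2.000)–(7.000,1.615)
cell (6,2): code 1100 → (6.589,3.000)–(6.432,2.000)
cell (6,3): code 1000 → (7.000,3.934)–(6.589,3.000)
cell (7,1): code 0110 → (7.000,1.615)–(8.000,1.714)
cell (7,3): code 1101 → (7.049,4.000)–(7.000,3.934)
cell (7,4): code 1000 → (8.000,4.790)–(7.049,4.000)
cell (8,1): code 0010 → (8.000,1.714)–(8.342,2.000)
cell (8,2): code 0011 → (8.342,2.000)–(8.980,3.000)
cell (8,3): code 0111 → (8.980,3.000)–(9.000,3.096)
cell (8,4): code 1001 → (9.000,4.291)–(8.000,4.790)
cell (9,3): code 0010 → (9.000,3.096)–(9.197,4.000)
cell (9,4): code 0001 → (9.197,4.000)–(9.000,4.291)
total: 16 segments, chained into 2 closed loop(s), length Σ = 11.185592

segments=16 loops=2 length=11.186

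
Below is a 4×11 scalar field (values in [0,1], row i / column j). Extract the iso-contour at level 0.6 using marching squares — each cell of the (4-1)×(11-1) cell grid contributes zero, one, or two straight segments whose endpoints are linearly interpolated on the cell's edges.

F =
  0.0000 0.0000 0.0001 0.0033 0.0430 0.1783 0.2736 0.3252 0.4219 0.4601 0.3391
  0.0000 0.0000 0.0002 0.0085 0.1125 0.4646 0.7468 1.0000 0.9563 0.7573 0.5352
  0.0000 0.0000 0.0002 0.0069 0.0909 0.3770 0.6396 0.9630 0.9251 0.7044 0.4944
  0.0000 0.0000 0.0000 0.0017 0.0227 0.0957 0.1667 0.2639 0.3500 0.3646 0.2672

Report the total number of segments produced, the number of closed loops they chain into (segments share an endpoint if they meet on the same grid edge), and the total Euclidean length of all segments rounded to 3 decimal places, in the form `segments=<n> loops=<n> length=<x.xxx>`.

segments=12 loops=1 length=10.511

cell (0,5): code 0100 → (0.690,6.000)–(1.000,5.480)
cell (0,6): code 1100 → (0.407,7.000)–(0.690,6.000)
cell (0,7): code 1100 → (0.333,8.000)–(0.407,7.000)
cell (0,8): code 1100 → (0.471,9.000)–(0.333,8.000)
cell (0,9): code 1000 → (1.000,9.708)–(0.471,9.000)
cell (1,5): code 0110 → (1.000,5.480)–(2.000,5.849)
cell (1,9): code 1001 → (2.000,9.497)–(1.000,9.708)
cell (2,5): code 0010 → (2.000,5.849)–(2.084,6.000)
cell (2,6): code 0011 → (2.084,6.000)–(2.519,7.000)
cell (2,7): code 0011 → (2.519,7.000)–(2.565,8.000)
cell (2,8): code 0011 → (2.565,8.000)–(2.307,9.000)
cell (2,9): code 0001 → (2.307,9.000)–(2.000,9.497)
total: 12 segments, chained into 1 closed loop(s), length Σ = 10.510649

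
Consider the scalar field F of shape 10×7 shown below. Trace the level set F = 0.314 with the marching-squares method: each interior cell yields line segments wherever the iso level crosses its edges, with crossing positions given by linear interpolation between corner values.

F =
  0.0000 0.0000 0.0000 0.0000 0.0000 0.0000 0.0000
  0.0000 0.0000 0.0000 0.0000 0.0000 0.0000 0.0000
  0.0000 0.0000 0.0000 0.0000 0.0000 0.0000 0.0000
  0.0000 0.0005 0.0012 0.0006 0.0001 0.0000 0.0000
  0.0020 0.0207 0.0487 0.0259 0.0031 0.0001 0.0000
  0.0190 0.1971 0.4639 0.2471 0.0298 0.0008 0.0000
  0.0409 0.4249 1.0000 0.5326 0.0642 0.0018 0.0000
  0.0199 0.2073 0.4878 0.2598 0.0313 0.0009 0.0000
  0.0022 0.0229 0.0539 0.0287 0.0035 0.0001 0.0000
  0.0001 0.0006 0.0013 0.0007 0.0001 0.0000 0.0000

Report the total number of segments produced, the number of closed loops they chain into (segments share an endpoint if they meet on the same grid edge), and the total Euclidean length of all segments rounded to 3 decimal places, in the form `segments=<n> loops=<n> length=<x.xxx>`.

segments=12 loops=1 length=8.015

cell (4,1): code 0100 → (4.639,2.000)–(5.000,1.438)
cell (4,2): code 1000 → (5.000,2.691)–(4.639,2.000)
cell (5,0): code 0100 → (5.513,1.000)–(6.000,0.711)
cell (5,1): code 1110 → (5.000,1.438)–(5.513,1.000)
cell (5,2): code 1101 → (5.234,3.000)–(5.000,2.691)
cell (5,3): code 1000 → (6.000,3.467)–(5.234,3.000)
cell (6,0): code 0010 → (6.000,0.711)–(6.510,1.000)
cell (6,1): code 0111 → (6.510,1.000)–(7.000,1.380)
cell (6,2): code 1011 → (7.000,2.762)–(6.801,3.000)
cell (6,3): code 0001 → (6.801,3.000)–(6.000,3.467)
cell (7,1): code 0010 → (7.000,1.380)–(7.401,2.000)
cell (7,2): code 0001 → (7.401,2.000)–(7.000,2.762)
total: 12 segments, chained into 1 closed loop(s), length Σ = 8.015266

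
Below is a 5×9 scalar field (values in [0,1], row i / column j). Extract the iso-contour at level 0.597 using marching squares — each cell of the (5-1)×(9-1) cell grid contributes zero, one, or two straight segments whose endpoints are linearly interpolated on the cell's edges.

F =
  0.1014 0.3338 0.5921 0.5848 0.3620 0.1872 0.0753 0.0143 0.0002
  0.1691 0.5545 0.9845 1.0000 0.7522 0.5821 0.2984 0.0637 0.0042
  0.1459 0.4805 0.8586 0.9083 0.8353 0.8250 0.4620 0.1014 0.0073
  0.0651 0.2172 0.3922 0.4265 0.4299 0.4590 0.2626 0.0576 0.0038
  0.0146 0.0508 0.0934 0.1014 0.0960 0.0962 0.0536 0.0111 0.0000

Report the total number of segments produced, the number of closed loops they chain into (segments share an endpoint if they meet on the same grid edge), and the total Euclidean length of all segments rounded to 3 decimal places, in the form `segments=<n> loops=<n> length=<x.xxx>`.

segments=12 loops=1 length=11.524

cell (0,1): code 0100 → (0.012,2.000)–(1.000,1.099)
cell (0,2): code 1100 → (0.029,3.000)–(0.012,2.000)
cell (0,3): code 1100 → (0.602,4.000)–(0.029,3.000)
cell (0,4): code 1000 → (1.000,4.912)–(0.602,4.000)
cell (1,1): code 0110 → (1.000,1.099)–(2.000,1.308)
cell (1,4): code 1101 → (1.061,5.000)–(1.000,4.912)
cell (1,5): code 1000 → (2.000,5.628)–(1.061,5.000)
cell (2,1): code 0010 → (2.000,1.308)–(2.561,2.000)
cell (2,2): code 0011 → (2.561,2.000)–(2.646,3.000)
cell (2,3): code 0011 → (2.646,3.000)–(2.588,4.000)
cell (2,4): code 0011 → (2.588,4.000)–(2.623,5.000)
cell (2,5): code 0001 → (2.623,5.000)–(2.000,5.628)
total: 12 segments, chained into 1 closed loop(s), length Σ = 11.524101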